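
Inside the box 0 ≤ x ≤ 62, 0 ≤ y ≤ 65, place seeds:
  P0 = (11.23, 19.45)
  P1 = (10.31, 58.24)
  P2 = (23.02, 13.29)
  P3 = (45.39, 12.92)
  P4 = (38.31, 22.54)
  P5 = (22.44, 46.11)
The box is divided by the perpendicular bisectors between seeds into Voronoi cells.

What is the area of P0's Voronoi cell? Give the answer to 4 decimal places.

1. box [0,62]×[0,65]: [(0, 0) (62, 0) (62, 65) (0, 65)]
2. ⊥bis P0·P1 via (10.77,38.845): [(0, 38.5896) (0, 0) (62, 0) (62, 40.06)]  |A|=2438.1379
3. ⊥bis P0·P2 via (17.125,16.37): [(29.0947, 39.2796) (0, 38.5896) (0, 0) (8.5721, 0)]  |A|=729.7302
4. ⊥bis P0·P3 via (28.31,16.185): [(29.0947, 39.2796) (0, 38.5896) (0, 0) (8.5721, 0)]  |A|=729.7302
5. ⊥bis P0·P4 via (24.77,20.995): [(23.8328, 29.2085) (22.7009, 39.128) (0, 38.5896) (0, 0) (8.5721, 0)]  |A|=697.9325
6. ⊥bis P0·P5 via (16.835,32.78): [(23.8328, 29.2085) (23.7574, 29.8693) (2.8573, 38.6573) (0, 38.5896) (0, 0) (8.5721, 0)]  |A|=605.8211
7. canonical 6-gon: [(23.8328, 29.2085) (23.7574, 29.8693) (2.8573, 38.6573) (0, 38.5896) (0, 0) (8.5721, 0)]
8. shoelace: 605.8211

Area of P0's cell: 605.8211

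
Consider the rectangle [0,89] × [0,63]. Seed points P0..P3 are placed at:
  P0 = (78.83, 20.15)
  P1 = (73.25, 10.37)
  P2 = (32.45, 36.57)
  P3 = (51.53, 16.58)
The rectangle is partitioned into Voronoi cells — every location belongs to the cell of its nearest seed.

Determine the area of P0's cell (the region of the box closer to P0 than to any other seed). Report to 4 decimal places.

1. box [0,89]×[0,63]: [(0, 0) (89, 0) (89, 63) (0, 63)]
2. ⊥bis P0·P1 via (76.04,15.26): [(0, 58.6448) (89, 7.8656) (89, 63) (0, 63)]  |A|=2647.2859
3. ⊥bis P0·P2 via (55.64,28.36): [(55.2098, 27.1447) (89, 7.8656) (89, 63) (67.9037, 63)]  |A|=1309.7089
4. ⊥bis P0·P3 via (65.18,18.365): [(61.6522, 45.3421) (64.7432, 21.7054) (89, 7.8656) (89, 63) (67.9037, 63)]  |A|=1205.4459
5. canonical 5-gon: [(61.6522, 45.3421) (64.7432, 21.7054) (89, 7.8656) (89, 63) (67.9037, 63)]
6. shoelace: 1205.4459

Area of P0's cell: 1205.4459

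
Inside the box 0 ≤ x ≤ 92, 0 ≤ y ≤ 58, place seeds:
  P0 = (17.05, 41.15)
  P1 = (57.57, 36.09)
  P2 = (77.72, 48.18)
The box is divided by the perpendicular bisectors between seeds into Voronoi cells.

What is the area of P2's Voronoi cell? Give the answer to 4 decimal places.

1. box [0,92]×[0,58]: [(0, 0) (92, 0) (92, 58) (0, 58)]
2. ⊥bis P2·P0 via (47.385,44.665): [(52.5605, 0) (92, 0) (92, 58) (45.8398, 58)]  |A|=2482.3915
3. ⊥bis P2·P1 via (67.645,42.135): [(92, 1.5433) (92, 58) (58.126, 58)]  |A|=956.2066
4. canonical 3-gon: [(92, 1.5433) (92, 58) (58.126, 58)]
5. shoelace: 956.2066

Area of P2's cell: 956.2066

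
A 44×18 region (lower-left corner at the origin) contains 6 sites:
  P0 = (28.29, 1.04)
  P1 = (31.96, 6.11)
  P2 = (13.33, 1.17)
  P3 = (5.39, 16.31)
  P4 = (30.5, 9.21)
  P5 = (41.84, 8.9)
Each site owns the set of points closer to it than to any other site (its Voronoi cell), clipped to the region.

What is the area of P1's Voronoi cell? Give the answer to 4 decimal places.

1. box [0,44]×[0,18]: [(0, 0) (44, 0) (44, 18) (0, 18)]
2. ⊥bis P1·P0 via (30.125,3.575): [(35.0638, 0) (44, 0) (44, 18) (10.1973, 18)]  |A|=384.6507
3. ⊥bis P1·P2 via (22.645,3.64): [(20.8896, 10.2602) (35.0638, 0) (44, 0) (44, 18) (18.8372, 18)]  |A|=351.2149
4. ⊥bis P1·P3 via (18.675,11.21): [(19.8359, 14.2339) (20.8896, 10.2602) (35.0638, 0) (44, 0) (44, 18) (21.2816, 18)]  |A|=346.6121
5. ⊥bis P1·P4 via (31.23,7.66): [(27.1417, 5.7345) (35.0638, 0) (44, 0) (44, 13.6743)]  |A|=140.8851
6. ⊥bis P1·P5 via (36.9,7.505): [(36.1958, 9.9987) (27.1417, 5.7345) (35.0638, 0) (39.0193, 0)]  |A|=62.6266
7. canonical 4-gon: [(36.1958, 9.9987) (27.1417, 5.7345) (35.0638, 0) (39.0193, 0)]
8. shoelace: 62.6266

Area of P1's cell: 62.6266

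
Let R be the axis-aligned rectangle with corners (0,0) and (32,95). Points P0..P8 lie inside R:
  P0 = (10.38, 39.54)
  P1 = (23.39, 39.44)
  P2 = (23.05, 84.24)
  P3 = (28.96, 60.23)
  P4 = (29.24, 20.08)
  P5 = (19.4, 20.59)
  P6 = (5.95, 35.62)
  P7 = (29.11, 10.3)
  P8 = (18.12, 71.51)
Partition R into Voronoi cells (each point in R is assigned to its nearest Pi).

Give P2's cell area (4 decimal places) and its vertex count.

1. box [0,32]×[0,95]: [(0, 0) (32, 0) (32, 95) (0, 95)]
2. ⊥bis P2·P0 via (16.715,61.89): [(0, 66.6278) (32, 57.5575) (32, 95) (0, 95)]  |A|=1053.0348
3. ⊥bis P2·P1 via (23.22,61.84): [(0, 66.6278) (17.0564, 61.7932) (32, 61.9066) (32, 95) (0, 95)]  |A|=1020.5393
4. ⊥bis P2·P3 via (26.005,72.235): [(0, 66.6278) (1.499, 66.2029) (32, 73.7107) (32, 95) (0, 95)]  |A|=806.6916
5. ⊥bis P2·P4 via (26.145,52.16): [(0, 66.6278) (1.499, 66.2029) (32, 73.7107) (32, 95) (0, 95)]  |A|=806.6916
6. ⊥bis P2·P5 via (21.225,52.415): [(0, 66.6278) (1.499, 66.2029) (32, 73.7107) (32, 95) (0, 95)]  |A|=806.6916
7. ⊥bis P2·P6 via (14.5,59.93): [(0, 66.6278) (1.499, 66.2029) (32, 73.7107) (32, 95) (0, 95)]  |A|=806.6916
8. ⊥bis P2·P7 via (26.08,47.27): [(0, 66.6278) (1.499, 66.2029) (32, 73.7107) (32, 95) (0, 95)]  |A|=806.6916
9. ⊥bis P2·P8 via (20.585,77.875): [(0, 85.847) (31.5952, 73.611) (32, 73.7107) (32, 95) (0, 95)]  |A|=491.1272
10. canonical 5-gon: [(0, 85.847) (31.5952, 73.611) (32, 73.7107) (32, 95) (0, 95)]
11. shoelace: 491.1272

Area of P2's cell: 491.1272 (5 vertices)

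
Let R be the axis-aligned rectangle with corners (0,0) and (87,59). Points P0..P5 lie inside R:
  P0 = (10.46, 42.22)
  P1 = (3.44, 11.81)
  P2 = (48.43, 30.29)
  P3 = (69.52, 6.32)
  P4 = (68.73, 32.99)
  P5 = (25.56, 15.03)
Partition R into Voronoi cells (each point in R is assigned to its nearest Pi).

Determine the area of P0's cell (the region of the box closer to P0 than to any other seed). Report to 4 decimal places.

Area of P0's cell: 965.5610

1. box [0,87]×[0,59]: [(0, 0) (87, 0) (87, 59) (0, 59)]
2. ⊥bis P0·P1 via (6.95,27.015): [(0, 28.6194) (87, 8.5358) (87, 59) (0, 59)]  |A|=3516.7478
3. ⊥bis P0·P2 via (29.445,36.255): [(0, 28.6194) (25.2169, 22.7982) (36.5914, 59) (0, 59)]  |A|=1045.3904
4. ⊥bis P0·P3 via (39.99,24.27): [(0, 28.6194) (25.2169, 22.7982) (36.5914, 59) (0, 59)]  |A|=1045.3904
5. ⊥bis P0·P4 via (39.595,37.605): [(0, 28.6194) (25.2169, 22.7982) (36.5914, 59) (0, 59)]  |A|=1045.3904
6. ⊥bis P0·P5 via (18.01,28.625): [(0, 28.6194) (12.7147, 25.6842) (28.958, 34.705) (36.5914, 59) (0, 59)]  |A|=965.561
7. canonical 5-gon: [(0, 28.6194) (12.7147, 25.6842) (28.958, 34.705) (36.5914, 59) (0, 59)]
8. shoelace: 965.561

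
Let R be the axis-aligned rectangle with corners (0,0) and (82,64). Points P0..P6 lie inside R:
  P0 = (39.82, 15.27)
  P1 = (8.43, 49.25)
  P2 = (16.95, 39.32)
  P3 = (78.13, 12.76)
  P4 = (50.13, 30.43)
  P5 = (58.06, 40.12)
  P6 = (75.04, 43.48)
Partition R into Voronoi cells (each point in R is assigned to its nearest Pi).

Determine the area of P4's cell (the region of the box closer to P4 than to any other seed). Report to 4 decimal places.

Area of P4's cell: 537.1445

1. box [0,82]×[0,64]: [(0, 0) (82, 0) (82, 64) (0, 64)]
2. ⊥bis P4·P0 via (44.975,22.85): [(0, 53.4366) (78.574, 0) (82, 0) (82, 64) (0, 64)]  |A|=3148.6371
3. ⊥bis P4·P1 via (29.28,39.84): [(27.0989, 35.0072) (78.574, 0) (82, 0) (82, 64) (40.1839, 64)]  |A|=2422.9869
4. ⊥bis P4·P2 via (33.54,34.875): [(32.5772, 31.2815) (78.574, 0) (82, 0) (82, 64) (41.3435, 64)]  |A|=2300.2242
5. ⊥bis P4·P3 via (64.13,21.595): [(32.5772, 31.2815) (58.932, 13.3582) (82, 49.9119) (82, 64) (41.3435, 64)]  |A|=1701.6569
6. ⊥bis P4·P5 via (54.095,35.275): [(37.3244, 48.9995) (32.5772, 31.2815) (58.932, 13.3582) (66.4054, 25.2006)]  |A|=537.1445
7. ⊥bis P4·P6 via (62.585,36.955): [(37.3244, 48.9995) (32.5772, 31.2815) (58.932, 13.3582) (66.4054, 25.2006)]  |A|=537.1445
8. canonical 4-gon: [(37.3244, 48.9995) (32.5772, 31.2815) (58.932, 13.3582) (66.4054, 25.2006)]
9. shoelace: 537.1445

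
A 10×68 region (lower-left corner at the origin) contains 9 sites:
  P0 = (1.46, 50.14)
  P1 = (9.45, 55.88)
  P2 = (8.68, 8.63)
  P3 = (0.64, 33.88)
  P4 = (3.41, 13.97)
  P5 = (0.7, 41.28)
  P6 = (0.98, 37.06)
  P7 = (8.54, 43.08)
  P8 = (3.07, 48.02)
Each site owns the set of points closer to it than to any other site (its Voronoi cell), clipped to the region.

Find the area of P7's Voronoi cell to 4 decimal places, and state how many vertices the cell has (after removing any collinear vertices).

1. box [0,10]×[0,68]: [(0, 0) (10, 0) (10, 68) (0, 68)]
2. ⊥bis P7·P0 via (5,46.61): [(0, 41.5958) (0, 0) (10, 0) (10, 51.6242)]  |A|=466.1
3. ⊥bis P7·P1 via (8.995,49.48): [(7.9369, 49.5552) (0, 41.5958) (0, 0) (10, 0) (10, 49.4086)]  |A|=463.8145
4. ⊥bis P7·P2 via (8.61,25.855): [(7.9369, 49.5552) (0, 41.5958) (0, 25.82) (10, 25.8606) (10, 49.4086)]  |A|=205.4112
5. ⊥bis P7·P3 via (4.59,38.48): [(7.9369, 49.5552) (0.4435, 42.0406) (10, 33.8345) (10, 49.4086)]  |A|=82.7182
6. ⊥bis P7·P4 via (5.975,28.525): [(7.9369, 49.5552) (0.4435, 42.0406) (10, 33.8345) (10, 49.4086)]  |A|=82.7182
7. ⊥bis P7·P5 via (4.62,42.18): [(7.9369, 49.5552) (3.8644, 45.4712) (5.6855, 37.5393) (10, 33.8345) (10, 49.4086)]  |A|=66.0276
8. ⊥bis P7·P6 via (4.76,40.07): [(7.9369, 49.5552) (3.8644, 45.4712) (5.244, 39.4622) (9.1314, 34.5803) (10, 33.8345) (10, 49.4086)]  |A|=63.3677
9. ⊥bis P7·P8 via (5.805,45.55): [(9.3325, 49.456) (4.2433, 43.8207) (5.244, 39.4622) (9.1314, 34.5803) (10, 33.8345) (10, 49.4086)]  |A|=55.0484
10. canonical 6-gon: [(9.3325, 49.456) (4.2433, 43.8207) (5.244, 39.4622) (9.1314, 34.5803) (10, 33.8345) (10, 49.4086)]
11. shoelace: 55.0484

Area of P7's cell: 55.0484 (6 vertices)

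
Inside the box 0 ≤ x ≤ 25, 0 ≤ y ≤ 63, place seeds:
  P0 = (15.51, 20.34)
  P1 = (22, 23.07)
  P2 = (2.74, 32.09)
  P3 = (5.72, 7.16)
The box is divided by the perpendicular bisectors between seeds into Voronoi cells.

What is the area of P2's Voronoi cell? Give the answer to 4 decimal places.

Area of P2's cell: 765.2617

1. box [0,25]×[0,63]: [(0, 0) (25, 0) (25, 63) (0, 63)]
2. ⊥bis P2·P0 via (9.125,26.215): [(0, 16.2979) (25, 43.4681) (25, 63) (0, 63)]  |A|=827.9255
3. ⊥bis P2·P1 via (12.37,27.58): [(0, 16.2979) (14.4318, 31.9825) (25, 54.5483) (25, 63) (0, 63)]  |A|=769.3768
4. ⊥bis P2·P3 via (4.23,19.625): [(0, 19.1194) (2.917, 19.468) (14.4318, 31.9825) (25, 54.5483) (25, 63) (0, 63)]  |A|=765.2617
5. canonical 6-gon: [(0, 19.1194) (2.917, 19.468) (14.4318, 31.9825) (25, 54.5483) (25, 63) (0, 63)]
6. shoelace: 765.2617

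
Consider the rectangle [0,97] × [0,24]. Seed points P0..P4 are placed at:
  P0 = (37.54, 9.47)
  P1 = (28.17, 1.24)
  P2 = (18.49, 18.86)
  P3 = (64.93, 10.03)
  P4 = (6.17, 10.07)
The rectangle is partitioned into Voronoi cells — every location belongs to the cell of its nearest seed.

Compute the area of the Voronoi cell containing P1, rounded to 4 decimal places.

Area of P1's cell: 161.6839

1. box [0,97]×[0,24]: [(0, 0) (97, 0) (97, 24) (0, 24)]
2. ⊥bis P1·P0 via (32.855,5.355): [(0, 0) (37.5585, 0) (16.4784, 24) (0, 24)]  |A|=648.4431
3. ⊥bis P1·P2 via (23.33,10.05): [(5.0365, 0) (37.5585, 0) (26.9732, 12.0515)]  |A|=195.9693
4. ⊥bis P1·P3 via (46.55,5.635): [(5.0365, 0) (37.5585, 0) (26.9732, 12.0515)]  |A|=195.9693
5. ⊥bis P1·P4 via (17.17,5.655): [(17.6905, 6.9518) (14.9003, 0) (37.5585, 0) (26.9732, 12.0515)]  |A|=161.6839
6. canonical 4-gon: [(17.6905, 6.9518) (14.9003, 0) (37.5585, 0) (26.9732, 12.0515)]
7. shoelace: 161.6839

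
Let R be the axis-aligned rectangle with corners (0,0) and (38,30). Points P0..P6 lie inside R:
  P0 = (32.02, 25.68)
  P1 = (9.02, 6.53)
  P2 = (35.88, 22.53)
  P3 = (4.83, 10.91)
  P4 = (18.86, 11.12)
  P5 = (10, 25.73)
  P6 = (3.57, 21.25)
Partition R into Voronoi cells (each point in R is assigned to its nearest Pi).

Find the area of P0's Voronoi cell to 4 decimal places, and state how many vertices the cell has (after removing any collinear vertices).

Area of P0's cell: 145.6351 (5 vertices)

1. box [0,38]×[0,30]: [(0, 0) (38, 0) (38, 30) (0, 30)]
2. ⊥bis P0·P1 via (20.52,16.105): [(33.9292, 0) (38, 0) (38, 30) (8.9509, 30)]  |A|=496.799
3. ⊥bis P0·P2 via (33.95,24.105): [(24.0054, 11.9189) (38, 29.0679) (38, 30) (8.9509, 30)]  |A|=269.1423
4. ⊥bis P0·P3 via (18.425,18.295): [(17.9152, 19.2335) (24.0054, 11.9189) (38, 29.0679) (38, 30) (12.0667, 30)]  |A|=252.3693
5. ⊥bis P0·P4 via (25.44,18.4): [(27.6582, 16.3951) (38, 29.0679) (38, 30) (12.606, 30)]  |A|=177.5621
6. ⊥bis P0·P5 via (21.01,25.705): [(21.0025, 22.4108) (27.6582, 16.3951) (38, 29.0679) (38, 30) (21.0198, 30)]  |A|=145.6351
7. ⊥bis P0·P6 via (17.795,23.465): [(21.0025, 22.4108) (27.6582, 16.3951) (38, 29.0679) (38, 30) (21.0198, 30)]  |A|=145.6351
8. canonical 5-gon: [(21.0025, 22.4108) (27.6582, 16.3951) (38, 29.0679) (38, 30) (21.0198, 30)]
9. shoelace: 145.6351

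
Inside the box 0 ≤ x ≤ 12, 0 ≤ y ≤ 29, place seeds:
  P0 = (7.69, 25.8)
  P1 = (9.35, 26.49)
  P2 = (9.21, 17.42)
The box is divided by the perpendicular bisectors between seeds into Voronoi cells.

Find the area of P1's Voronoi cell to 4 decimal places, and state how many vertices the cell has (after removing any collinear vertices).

1. box [0,12]×[0,29]: [(0, 0) (12, 0) (12, 29) (0, 29)]
2. ⊥bis P1·P0 via (8.52,26.145): [(12, 17.7728) (12, 29) (7.3333, 29)]  |A|=26.197
3. ⊥bis P1·P2 via (9.28,21.955): [(10.268, 21.9398) (12, 21.913) (12, 29) (7.3333, 29)]  |A|=22.6115
4. canonical 4-gon: [(10.268, 21.9398) (12, 21.913) (12, 29) (7.3333, 29)]
5. shoelace: 22.6115

Area of P1's cell: 22.6115 (4 vertices)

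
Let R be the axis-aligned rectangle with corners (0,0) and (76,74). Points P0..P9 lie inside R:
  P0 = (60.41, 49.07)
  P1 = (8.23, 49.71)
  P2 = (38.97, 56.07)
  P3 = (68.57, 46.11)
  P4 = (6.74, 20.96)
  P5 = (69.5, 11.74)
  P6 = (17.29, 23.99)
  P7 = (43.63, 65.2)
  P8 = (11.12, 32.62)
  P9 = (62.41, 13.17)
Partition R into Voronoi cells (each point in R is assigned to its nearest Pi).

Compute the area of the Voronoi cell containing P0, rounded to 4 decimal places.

1. box [0,76]×[0,74]: [(0, 0) (76, 0) (76, 74) (0, 74)]
2. ⊥bis P0·P1 via (34.32,49.39): [(33.7142, 0) (76, 0) (76, 74) (34.6218, 74)]  |A|=3095.5655
3. ⊥bis P0·P2 via (49.69,52.57): [(33.7606, 3.7805) (33.7142, 0) (76, 0) (76, 74) (56.6867, 74)]  |A|=2320.8727
4. ⊥bis P0·P3 via (64.49,47.59): [(33.7606, 3.7805) (33.7142, 0) (47.227, 0) (74.0701, 74) (56.6867, 74)]  |A|=1184.8639
5. ⊥bis P0·P4 via (33.575,35.015): [(39.9712, 22.8028) (49.145, 5.2875) (74.0701, 74) (56.6867, 74)]  |A|=978.4509
6. ⊥bis P0·P5 via (64.955,30.405): [(40.5098, 24.4525) (57.6072, 28.6158) (74.0701, 74) (56.6867, 74)]  |A|=784.3561
7. ⊥bis P0·P6 via (38.85,36.53): [(42.4386, 30.3601) (45.2091, 25.5968) (57.6072, 28.6158) (74.0701, 74) (56.6867, 74)]  |A|=771.579
8. ⊥bis P0·P7 via (52.02,57.135): [(50.7486, 55.8124) (42.4386, 30.3601) (45.2091, 25.5968) (57.6072, 28.6158) (74.0701, 74) (68.2317, 74)]  |A|=666.5912
9. ⊥bis P0·P8 via (35.765,40.845): [(50.7486, 55.8124) (42.4386, 30.3601) (45.2091, 25.5968) (57.6072, 28.6158) (74.0701, 74) (68.2317, 74)]  |A|=666.5912
10. ⊥bis P0·P9 via (61.41,31.12): [(50.7486, 55.8124) (42.4386, 30.3601) (42.6059, 30.0724) (58.4559, 30.9554) (74.0701, 74) (68.2317, 74)]  |A|=616.7503
11. canonical 6-gon: [(50.7486, 55.8124) (42.4386, 30.3601) (42.6059, 30.0724) (58.4559, 30.9554) (74.0701, 74) (68.2317, 74)]
12. shoelace: 616.7503

Area of P0's cell: 616.7503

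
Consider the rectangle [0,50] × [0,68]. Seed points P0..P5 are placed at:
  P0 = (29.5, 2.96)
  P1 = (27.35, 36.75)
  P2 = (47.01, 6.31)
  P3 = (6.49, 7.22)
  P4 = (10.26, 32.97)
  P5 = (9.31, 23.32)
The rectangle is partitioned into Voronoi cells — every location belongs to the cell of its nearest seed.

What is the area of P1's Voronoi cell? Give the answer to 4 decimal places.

Area of P1's cell: 1506.8869

1. box [0,50]×[0,68]: [(0, 0) (50, 0) (50, 68) (0, 68)]
2. ⊥bis P1·P0 via (28.425,19.855): [(0, 18.0464) (50, 21.2278) (50, 68) (0, 68)]  |A|=2418.1463
3. ⊥bis P1·P2 via (37.18,21.53): [(0, 18.0464) (35.2599, 20.2899) (50, 29.8099) (50, 68) (0, 68)]  |A|=2354.8955
4. ⊥bis P1·P3 via (16.92,21.985): [(0, 33.9373) (20.6368, 19.3595) (35.2599, 20.2899) (50, 29.8099) (50, 68) (0, 68)]  |A|=2190.9266
5. ⊥bis P1·P4 via (18.805,34.86): [(22.2113, 19.4596) (35.2599, 20.2899) (50, 29.8099) (50, 68) (11.475, 68)]  |A|=1521.6273
6. ⊥bis P1·P5 via (18.33,30.035): [(20.5241, 27.0878) (26.0224, 19.7021) (35.2599, 20.2899) (50, 29.8099) (50, 68) (11.475, 68)]  |A|=1506.8869
7. canonical 6-gon: [(20.5241, 27.0878) (26.0224, 19.7021) (35.2599, 20.2899) (50, 29.8099) (50, 68) (11.475, 68)]
8. shoelace: 1506.8869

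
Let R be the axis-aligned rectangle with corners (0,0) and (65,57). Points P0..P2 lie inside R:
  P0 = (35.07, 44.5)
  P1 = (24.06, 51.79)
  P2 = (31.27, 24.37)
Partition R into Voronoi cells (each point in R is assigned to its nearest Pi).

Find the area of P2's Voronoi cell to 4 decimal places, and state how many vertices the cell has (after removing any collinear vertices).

Area of P2's cell: 2138.2073 (5 vertices)

1. box [0,65]×[0,57]: [(0, 0) (65, 0) (65, 57) (0, 57)]
2. ⊥bis P2·P0 via (33.17,34.435): [(0, 40.6966) (0, 0) (65, 0) (65, 28.4264)]  |A|=2246.4961
3. ⊥bis P2·P1 via (27.665,38.08): [(21.8964, 36.5632) (0, 30.8056) (0, 0) (65, 0) (65, 28.4264)]  |A|=2138.2073
4. canonical 5-gon: [(21.8964, 36.5632) (0, 30.8056) (0, 0) (65, 0) (65, 28.4264)]
5. shoelace: 2138.2073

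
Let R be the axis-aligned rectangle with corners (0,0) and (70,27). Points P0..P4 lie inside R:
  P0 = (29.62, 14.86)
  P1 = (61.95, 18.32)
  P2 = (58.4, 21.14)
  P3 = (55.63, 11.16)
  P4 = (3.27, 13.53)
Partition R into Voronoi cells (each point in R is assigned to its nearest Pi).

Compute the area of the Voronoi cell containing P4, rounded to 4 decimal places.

Area of P4's cell: 444.9622

1. box [0,70]×[0,27]: [(0, 0) (70, 0) (70, 27) (0, 27)]
2. ⊥bis P4·P0 via (16.445,14.195): [(0, 0) (17.1615, 0) (15.7987, 27) (0, 27)]  |A|=444.9622
3. ⊥bis P4·P1 via (32.61,15.925): [(0, 0) (17.1615, 0) (15.7987, 27) (0, 27)]  |A|=444.9622
4. ⊥bis P4·P2 via (30.835,17.335): [(0, 0) (17.1615, 0) (15.7987, 27) (0, 27)]  |A|=444.9622
5. ⊥bis P4·P3 via (29.45,12.345): [(0, 0) (17.1615, 0) (15.7987, 27) (0, 27)]  |A|=444.9622
6. canonical 4-gon: [(0, 0) (17.1615, 0) (15.7987, 27) (0, 27)]
7. shoelace: 444.9622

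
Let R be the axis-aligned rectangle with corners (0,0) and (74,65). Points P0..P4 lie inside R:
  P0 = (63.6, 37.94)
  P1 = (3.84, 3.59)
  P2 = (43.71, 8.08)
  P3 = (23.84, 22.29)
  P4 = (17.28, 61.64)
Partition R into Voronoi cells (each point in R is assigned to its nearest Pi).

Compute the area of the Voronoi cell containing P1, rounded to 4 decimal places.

Area of P1's cell: 358.4199

1. box [0,74]×[0,65]: [(0, 0) (74, 0) (74, 65) (0, 65)]
2. ⊥bis P1·P0 via (33.72,20.765): [(0, 0) (45.6557, 0) (8.2938, 65) (0, 65)]  |A|=1753.3575
3. ⊥bis P1·P2 via (23.775,5.835): [(0, 0) (24.4321, 0) (19.2608, 45.9203) (8.2938, 65) (0, 65)]  |A|=1266.0607
4. ⊥bis P1·P3 via (13.84,12.94): [(0, 27.7421) (0, 0) (24.4321, 0) (24.2258, 1.8322)]  |A|=358.4199
5. ⊥bis P1·P4 via (10.56,32.615): [(0, 27.7421) (0, 0) (24.4321, 0) (24.2258, 1.8322)]  |A|=358.4199
6. canonical 4-gon: [(0, 27.7421) (0, 0) (24.4321, 0) (24.2258, 1.8322)]
7. shoelace: 358.4199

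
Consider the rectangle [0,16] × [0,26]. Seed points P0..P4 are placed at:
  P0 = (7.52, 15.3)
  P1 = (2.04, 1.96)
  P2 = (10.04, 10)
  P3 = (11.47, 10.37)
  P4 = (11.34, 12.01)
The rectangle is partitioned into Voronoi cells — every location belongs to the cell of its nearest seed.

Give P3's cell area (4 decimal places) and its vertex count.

1. box [0,16]×[0,26]: [(0, 0) (16, 0) (16, 26) (0, 26)]
2. ⊥bis P3·P0 via (9.495,12.835): [(0, 5.2274) (0, 0) (16, 0) (16, 18.0469)]  |A|=186.1949
3. ⊥bis P3·P1 via (6.755,6.165): [(4.4275, 8.7748) (12.2532, 0) (16, 0) (16, 18.0469)]  |A|=120.8631
4. ⊥bis P3·P2 via (10.755,10.185): [(9.9707, 13.2162) (13.3903, 0) (16, 0) (16, 18.0469)]  |A|=71.6502
5. ⊥bis P3·P4 via (11.405,11.19): [(10.5133, 11.1193) (13.3903, 0) (16, 0) (16, 11.5542)]  |A|=46.2067
6. canonical 4-gon: [(10.5133, 11.1193) (13.3903, 0) (16, 0) (16, 11.5542)]
7. shoelace: 46.2067

Area of P3's cell: 46.2067 (4 vertices)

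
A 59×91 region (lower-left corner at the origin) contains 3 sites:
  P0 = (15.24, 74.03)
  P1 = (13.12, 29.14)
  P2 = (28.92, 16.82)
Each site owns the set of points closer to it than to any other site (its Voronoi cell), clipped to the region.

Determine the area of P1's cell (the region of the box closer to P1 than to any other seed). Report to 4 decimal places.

Area of P1's cell: 1182.8475

1. box [0,59]×[0,91]: [(0, 0) (59, 0) (59, 91) (0, 91)]
2. ⊥bis P1·P0 via (14.18,51.585): [(0, 52.2547) (0, 0) (59, 0) (59, 49.4683)]  |A|=3000.8279
3. ⊥bis P1·P2 via (21.02,22.98): [(42.2895, 50.2575) (0, 52.2547) (0, 0) (3.1014, 0)]  |A|=1182.8475
4. canonical 4-gon: [(42.2895, 50.2575) (0, 52.2547) (0, 0) (3.1014, 0)]
5. shoelace: 1182.8475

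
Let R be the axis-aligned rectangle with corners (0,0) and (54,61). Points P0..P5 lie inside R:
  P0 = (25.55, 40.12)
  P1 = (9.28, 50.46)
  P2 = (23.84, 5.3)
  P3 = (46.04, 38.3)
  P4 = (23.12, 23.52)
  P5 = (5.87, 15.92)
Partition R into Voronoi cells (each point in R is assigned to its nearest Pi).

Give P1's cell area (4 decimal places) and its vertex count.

1. box [0,54]×[0,61]: [(0, 0) (54, 0) (54, 61) (0, 61)]
2. ⊥bis P1·P0 via (17.415,45.29): [(0, 17.8875) (27.3991, 61) (0, 61)]  |A|=590.6222
3. ⊥bis P1·P2 via (16.56,27.88): [(0, 22.5409) (3.7195, 23.7401) (27.3991, 61) (0, 61)]  |A|=581.9681
4. ⊥bis P1·P3 via (27.66,44.38): [(0, 22.5409) (3.7195, 23.7401) (27.3991, 61) (0, 61)]  |A|=581.9681
5. ⊥bis P1·P4 via (16.2,36.99): [(0, 28.6675) (10.1721, 33.8932) (27.3991, 61) (0, 61)]  |A|=535.7946
6. ⊥bis P1·P5 via (7.575,33.19): [(0, 33.9379) (8.6052, 33.0883) (10.1721, 33.8932) (27.3991, 61) (0, 61)]  |A|=513.1184
7. canonical 5-gon: [(0, 33.9379) (8.6052, 33.0883) (10.1721, 33.8932) (27.3991, 61) (0, 61)]
8. shoelace: 513.1184

Area of P1's cell: 513.1184 (5 vertices)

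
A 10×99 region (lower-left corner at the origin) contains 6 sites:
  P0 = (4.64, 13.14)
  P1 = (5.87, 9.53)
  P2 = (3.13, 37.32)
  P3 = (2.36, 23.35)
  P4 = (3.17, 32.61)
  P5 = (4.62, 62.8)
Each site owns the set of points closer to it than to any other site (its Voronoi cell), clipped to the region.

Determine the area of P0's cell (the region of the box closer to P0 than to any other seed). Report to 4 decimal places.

1. box [0,10]×[0,99]: [(0, 0) (10, 0) (10, 99) (0, 99)]
2. ⊥bis P0·P1 via (5.255,11.335): [(0, 9.5445) (10, 12.9517) (10, 99) (0, 99)]  |A|=877.5188
3. ⊥bis P0·P2 via (3.885,25.23): [(0, 24.9874) (0, 9.5445) (10, 12.9517) (10, 25.6119)]  |A|=140.5151
4. ⊥bis P0·P3 via (3.5,18.245): [(0, 17.4634) (0, 9.5445) (10, 12.9517) (10, 19.6965)]  |A|=73.3185
5. ⊥bis P0·P4 via (3.905,22.875): [(0, 17.4634) (0, 9.5445) (10, 12.9517) (10, 19.6965)]  |A|=73.3185
6. ⊥bis P0·P5 via (4.63,37.97): [(0, 17.4634) (0, 9.5445) (10, 12.9517) (10, 19.6965)]  |A|=73.3185
7. canonical 4-gon: [(0, 17.4634) (0, 9.5445) (10, 12.9517) (10, 19.6965)]
8. shoelace: 73.3185

Area of P0's cell: 73.3185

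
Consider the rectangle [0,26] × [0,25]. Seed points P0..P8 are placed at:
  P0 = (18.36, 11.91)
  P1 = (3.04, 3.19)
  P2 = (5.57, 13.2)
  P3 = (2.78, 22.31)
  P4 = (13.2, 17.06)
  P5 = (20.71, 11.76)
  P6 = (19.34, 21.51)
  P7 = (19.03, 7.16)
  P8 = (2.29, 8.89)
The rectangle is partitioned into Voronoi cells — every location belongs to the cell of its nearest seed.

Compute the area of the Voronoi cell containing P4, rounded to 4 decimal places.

1. box [0,26]×[0,25]: [(0, 0) (26, 0) (26, 25) (0, 25)]
2. ⊥bis P4·P0 via (15.78,14.485): [(0, 0) (1.3231, 0) (26, 24.7248) (26, 25) (0, 25)]  |A|=344.9334
3. ⊥bis P4·P1 via (8.12,10.125): [(0, 16.073) (10.0312, 8.725) (26, 24.7248) (26, 25) (0, 25)]  |A|=258.5457
4. ⊥bis P4·P2 via (9.385,15.13): [(11.7527, 10.4499) (26, 24.7248) (26, 25) (4.3918, 25)]  |A|=159.1614
5. ⊥bis P4·P3 via (7.99,19.685): [(7.5362, 18.7844) (11.7527, 10.4499) (26, 24.7248) (26, 25) (10.6679, 25)]  |A|=139.6565
6. ⊥bis P4·P5 via (16.955,14.41): [(7.5362, 18.7844) (11.7527, 10.4499) (19.9723, 18.6854) (24.4286, 25) (10.6679, 25)]  |A|=133.866
7. ⊥bis P4·P6 via (16.27,19.285): [(7.5362, 18.7844) (11.7527, 10.4499) (18.0792, 16.7887) (12.128, 25) (10.6679, 25)]  |A|=81.6132
8. ⊥bis P4·P7 via (16.115,12.11): [(7.5362, 18.7844) (11.7527, 10.4499) (18.0792, 16.7887) (12.128, 25) (10.6679, 25)]  |A|=81.6132
9. ⊥bis P4·P8 via (7.745,12.975): [(7.5362, 18.7844) (11.7527, 10.4499) (18.0792, 16.7887) (12.128, 25) (10.6679, 25)]  |A|=81.6132
10. canonical 5-gon: [(7.5362, 18.7844) (11.7527, 10.4499) (18.0792, 16.7887) (12.128, 25) (10.6679, 25)]
11. shoelace: 81.6132

Area of P4's cell: 81.6132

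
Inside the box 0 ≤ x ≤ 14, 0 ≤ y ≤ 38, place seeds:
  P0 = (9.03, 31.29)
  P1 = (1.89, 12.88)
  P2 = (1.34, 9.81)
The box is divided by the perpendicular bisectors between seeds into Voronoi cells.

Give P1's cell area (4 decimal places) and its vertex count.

1. box [0,14]×[0,38]: [(0, 0) (14, 0) (14, 38) (0, 38)]
2. ⊥bis P1·P0 via (5.46,22.085): [(0, 24.2026) (0, 0) (14, 0) (14, 18.7729)]  |A|=300.8283
3. ⊥bis P1·P2 via (1.615,11.345): [(0, 24.2026) (0, 11.6343) (14, 9.1262) (14, 18.7729)]  |A|=155.5047
4. canonical 4-gon: [(0, 24.2026) (0, 11.6343) (14, 9.1262) (14, 18.7729)]
5. shoelace: 155.5047

Area of P1's cell: 155.5047 (4 vertices)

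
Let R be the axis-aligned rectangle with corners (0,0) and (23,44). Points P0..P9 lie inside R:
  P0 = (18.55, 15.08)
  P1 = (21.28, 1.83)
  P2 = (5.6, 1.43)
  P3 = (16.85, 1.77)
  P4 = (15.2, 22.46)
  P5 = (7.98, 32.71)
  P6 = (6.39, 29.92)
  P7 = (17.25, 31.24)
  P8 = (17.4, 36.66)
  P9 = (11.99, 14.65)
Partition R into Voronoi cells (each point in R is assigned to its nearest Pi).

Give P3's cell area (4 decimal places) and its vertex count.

Area of P3's cell: 63.7468 (5 vertices)

1. box [0,23]×[0,44]: [(0, 0) (23, 0) (23, 44) (0, 44)]
2. ⊥bis P3·P0 via (17.7,8.425): [(0, 10.6857) (0, 0) (23, 0) (23, 7.7481)]  |A|=211.9884
3. ⊥bis P3·P1 via (19.065,1.8): [(18.9775, 8.2618) (0, 10.6857) (0, 0) (19.0894, 0)]  |A|=180.2505
4. ⊥bis P3·P2 via (11.225,1.6): [(18.9775, 8.2618) (10.9928, 9.2817) (11.2734, 0) (19.0894, 0)]  |A|=69.1997
5. ⊥bis P3·P4 via (16.025,12.115): [(18.9775, 8.2618) (10.9928, 9.2817) (11.2734, 0) (19.0894, 0)]  |A|=69.1997
6. ⊥bis P3·P5 via (12.415,17.24): [(18.9775, 8.2618) (10.9928, 9.2817) (11.2734, 0) (19.0894, 0)]  |A|=69.1997
7. ⊥bis P3·P6 via (11.62,15.845): [(18.9775, 8.2618) (10.9928, 9.2817) (11.2734, 0) (19.0894, 0)]  |A|=69.1997
8. ⊥bis P3·P7 via (17.05,16.505): [(18.9775, 8.2618) (10.9928, 9.2817) (11.2734, 0) (19.0894, 0)]  |A|=69.1997
9. ⊥bis P3·P8 via (17.125,19.215): [(18.9775, 8.2618) (10.9928, 9.2817) (11.2734, 0) (19.0894, 0)]  |A|=69.1997
10. ⊥bis P3·P9 via (14.42,8.21): [(18.9775, 8.2618) (15.6752, 8.6836) (11.0635, 6.9435) (11.2734, 0) (19.0894, 0)]  |A|=63.7468
11. canonical 5-gon: [(18.9775, 8.2618) (15.6752, 8.6836) (11.0635, 6.9435) (11.2734, 0) (19.0894, 0)]
12. shoelace: 63.7468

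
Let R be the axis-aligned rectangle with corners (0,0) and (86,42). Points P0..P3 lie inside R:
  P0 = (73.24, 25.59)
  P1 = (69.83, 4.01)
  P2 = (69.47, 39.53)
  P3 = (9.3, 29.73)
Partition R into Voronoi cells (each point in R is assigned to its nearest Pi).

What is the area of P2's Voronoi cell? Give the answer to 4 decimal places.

1. box [0,86]×[0,42]: [(0, 0) (86, 0) (86, 42) (0, 42)]
2. ⊥bis P2·P0 via (71.355,32.56): [(0, 13.2624) (86, 36.5207) (86, 42) (0, 42)]  |A|=1471.3277
3. ⊥bis P2·P1 via (69.65,21.77): [(0, 21.0641) (29.9707, 21.3678) (86, 36.5207) (86, 42) (0, 42)]  |A|=1354.4167
4. ⊥bis P2·P3 via (39.385,34.63): [(41.0567, 24.366) (86, 36.5207) (86, 42) (38.1846, 42)]  |A|=544.718
5. canonical 4-gon: [(41.0567, 24.366) (86, 36.5207) (86, 42) (38.1846, 42)]
6. shoelace: 544.718

Area of P2's cell: 544.7180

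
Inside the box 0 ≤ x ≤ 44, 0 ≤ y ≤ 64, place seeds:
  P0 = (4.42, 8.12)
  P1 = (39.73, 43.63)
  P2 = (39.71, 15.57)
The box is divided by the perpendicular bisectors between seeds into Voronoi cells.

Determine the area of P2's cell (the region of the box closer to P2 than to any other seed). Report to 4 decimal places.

1. box [0,44]×[0,64]: [(0, 0) (44, 0) (44, 64) (0, 64)]
2. ⊥bis P2·P0 via (22.065,11.845): [(24.5656, 0) (44, 0) (44, 64) (11.0547, 64)]  |A|=1676.1524
3. ⊥bis P2·P1 via (39.72,29.6): [(18.3136, 29.6153) (24.5656, 0) (44, 0) (44, 29.5969)]  |A|=667.8979
4. canonical 4-gon: [(18.3136, 29.6153) (24.5656, 0) (44, 0) (44, 29.5969)]
5. shoelace: 667.8979

Area of P2's cell: 667.8979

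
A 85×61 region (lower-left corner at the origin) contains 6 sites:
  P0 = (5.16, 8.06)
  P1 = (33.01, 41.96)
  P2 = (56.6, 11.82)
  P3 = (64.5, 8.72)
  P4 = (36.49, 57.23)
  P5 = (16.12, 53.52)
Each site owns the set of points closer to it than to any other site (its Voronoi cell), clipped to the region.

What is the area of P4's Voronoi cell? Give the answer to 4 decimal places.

Area of P4's cell: 809.6941

1. box [0,85]×[0,61]: [(0, 0) (85, 0) (85, 61) (0, 61)]
2. ⊥bis P4·P0 via (20.825,32.645): [(0, 45.9142) (72.0588, 0) (85, 0) (85, 61) (0, 61)]  |A|=3530.7386
3. ⊥bis P4·P1 via (34.75,49.595): [(0, 57.5144) (85, 38.1431) (85, 61) (0, 61)]  |A|=1119.5527
4. ⊥bis P4·P2 via (46.545,34.525): [(0, 57.5144) (65.0048, 42.7) (85, 51.555) (85, 61) (0, 61)]  |A|=985.4667
5. ⊥bis P4·P3 via (50.495,32.975): [(0, 57.5144) (65.0048, 42.7) (75.0153, 47.1332) (85, 52.8984) (85, 61) (0, 61)]  |A|=978.7597
6. ⊥bis P4·P5 via (26.305,55.375): [(27.0376, 51.3526) (65.0048, 42.7) (75.0153, 47.1332) (85, 52.8984) (85, 61) (25.2805, 61)]  |A|=809.6941
7. canonical 6-gon: [(27.0376, 51.3526) (65.0048, 42.7) (75.0153, 47.1332) (85, 52.8984) (85, 61) (25.2805, 61)]
8. shoelace: 809.6941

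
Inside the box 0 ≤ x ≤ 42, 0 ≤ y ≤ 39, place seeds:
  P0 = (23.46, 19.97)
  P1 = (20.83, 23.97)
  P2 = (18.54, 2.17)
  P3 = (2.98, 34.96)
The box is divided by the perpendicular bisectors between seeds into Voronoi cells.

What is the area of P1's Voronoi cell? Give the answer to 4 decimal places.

Area of P1's cell: 458.3719

1. box [0,42]×[0,39]: [(0, 0) (42, 0) (42, 39) (0, 39)]
2. ⊥bis P1·P0 via (22.145,21.97): [(0, 7.4097) (42, 35.0247) (42, 39) (0, 39)]  |A|=746.8792
3. ⊥bis P1·P2 via (19.685,13.07): [(0, 15.1378) (10.1347, 14.0732) (42, 35.0247) (42, 39) (0, 39)]  |A|=707.7179
4. ⊥bis P1·P3 via (11.905,29.465): [(2.8966, 14.8336) (10.1347, 14.0732) (42, 35.0247) (42, 39) (17.7756, 39)]  |A|=458.3719
5. canonical 5-gon: [(2.8966, 14.8336) (10.1347, 14.0732) (42, 35.0247) (42, 39) (17.7756, 39)]
6. shoelace: 458.3719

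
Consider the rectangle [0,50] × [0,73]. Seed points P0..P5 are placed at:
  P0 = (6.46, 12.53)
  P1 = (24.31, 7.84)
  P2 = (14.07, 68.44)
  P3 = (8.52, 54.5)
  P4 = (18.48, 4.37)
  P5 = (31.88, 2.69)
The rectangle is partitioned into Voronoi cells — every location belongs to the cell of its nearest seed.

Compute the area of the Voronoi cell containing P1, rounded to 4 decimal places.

Area of P1's cell: 656.0845

1. box [0,50]×[0,73]: [(0, 0) (50, 0) (50, 73) (0, 73)]
2. ⊥bis P1·P0 via (15.385,10.185): [(12.7089, 0) (50, 0) (50, 73) (31.8893, 73)]  |A|=2022.163
3. ⊥bis P1·P2 via (19.19,38.14): [(22.8945, 38.766) (12.7089, 0) (50, 0) (50, 43.3462)]  |A|=1310.2718
4. ⊥bis P1·P3 via (16.415,31.17): [(21.3363, 32.8354) (12.7089, 0) (50, 0) (50, 42.5353)]  |A|=1221.8439
5. ⊥bis P1·P4 via (21.395,6.105): [(21.3363, 32.8354) (16.4819, 14.3596) (25.0287, 0) (50, 0) (50, 42.5353)]  |A|=1133.3904
6. ⊥bis P1·P5 via (28.095,5.265): [(21.3363, 32.8354) (16.4819, 14.3596) (24.7881, 0.4042) (50, 37.4632) (50, 42.5353)]  |A|=656.0845
7. canonical 5-gon: [(21.3363, 32.8354) (16.4819, 14.3596) (24.7881, 0.4042) (50, 37.4632) (50, 42.5353)]
8. shoelace: 656.0845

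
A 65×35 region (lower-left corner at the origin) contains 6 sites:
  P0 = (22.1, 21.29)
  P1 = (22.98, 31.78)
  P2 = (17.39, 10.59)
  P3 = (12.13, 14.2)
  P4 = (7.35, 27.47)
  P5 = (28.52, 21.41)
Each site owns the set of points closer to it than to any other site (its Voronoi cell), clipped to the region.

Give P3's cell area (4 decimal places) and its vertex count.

Area of P3's cell: 254.6445 (5 vertices)

1. box [0,65]×[0,35]: [(0, 0) (65, 0) (65, 35) (0, 35)]
2. ⊥bis P3·P0 via (17.115,17.745): [(0, 0) (29.7341, 0) (4.8444, 35) (0, 35)]  |A|=605.123
3. ⊥bis P3·P1 via (17.555,22.99): [(0, 33.8246) (0, 0) (29.7341, 0) (10.1234, 27.5766)]  |A|=581.1924
4. ⊥bis P3·P2 via (14.76,12.395): [(0, 33.8246) (0, 0) (6.2532, 0) (17.7851, 16.8027) (10.1234, 27.5766)]  |A|=383.9208
5. ⊥bis P3·P4 via (9.74,20.835): [(0, 17.3265) (0, 0) (6.2532, 0) (17.7851, 16.8027) (13.8618, 22.3197)]  |A|=254.6445
6. ⊥bis P3·P5 via (20.325,17.805): [(0, 17.3265) (0, 0) (6.2532, 0) (17.7851, 16.8027) (13.8618, 22.3197)]  |A|=254.6445
7. canonical 5-gon: [(0, 17.3265) (0, 0) (6.2532, 0) (17.7851, 16.8027) (13.8618, 22.3197)]
8. shoelace: 254.6445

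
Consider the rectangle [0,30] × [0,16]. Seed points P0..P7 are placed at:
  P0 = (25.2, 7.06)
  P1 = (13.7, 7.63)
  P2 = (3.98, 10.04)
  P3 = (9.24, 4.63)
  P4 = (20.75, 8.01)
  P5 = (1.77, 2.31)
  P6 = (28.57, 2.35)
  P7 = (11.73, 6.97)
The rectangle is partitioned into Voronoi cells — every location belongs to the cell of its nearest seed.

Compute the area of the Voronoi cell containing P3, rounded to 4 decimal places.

1. box [0,30]×[0,16]: [(0, 0) (30, 0) (30, 16) (0, 16)]
2. ⊥bis P3·P0 via (17.22,5.845): [(0, 0) (18.1099, 0) (15.6738, 16) (0, 16)]  |A|=270.2702
3. ⊥bis P3·P1 via (11.47,6.13): [(0, 0) (15.5933, 0) (4.831, 16) (0, 16)]  |A|=163.3944
4. ⊥bis P3·P2 via (6.61,7.335): [(0, 0.9083) (0, 0) (15.5933, 0) (9.0583, 9.7154)]  |A|=79.8614
5. ⊥bis P3·P4 via (14.995,6.32): [(0, 0.9083) (0, 0) (15.5933, 0) (9.0583, 9.7154)]  |A|=79.8614
6. ⊥bis P3·P5 via (5.505,3.47): [(4.8393, 5.6134) (6.5827, 0) (15.5933, 0) (9.0583, 9.7154)]  |A|=59.188
7. ⊥bis P3·P6 via (18.905,3.49): [(4.8393, 5.6134) (6.5827, 0) (15.5933, 0) (9.0583, 9.7154)]  |A|=59.188
8. ⊥bis P3·P7 via (10.485,5.8): [(7.8811, 8.5708) (4.8393, 5.6134) (6.5827, 0) (15.5933, 0) (14.7314, 1.2814)]  |A|=50.9771
9. canonical 5-gon: [(7.8811, 8.5708) (4.8393, 5.6134) (6.5827, 0) (15.5933, 0) (14.7314, 1.2814)]
10. shoelace: 50.9771

Area of P3's cell: 50.9771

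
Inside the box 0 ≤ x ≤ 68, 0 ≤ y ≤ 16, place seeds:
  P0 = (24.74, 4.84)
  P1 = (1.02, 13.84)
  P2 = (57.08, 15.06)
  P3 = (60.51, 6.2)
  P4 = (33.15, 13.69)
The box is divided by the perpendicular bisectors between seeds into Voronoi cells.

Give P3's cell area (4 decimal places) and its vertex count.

1. box [0,68]×[0,16]: [(0, 0) (68, 0) (68, 16) (0, 16)]
2. ⊥bis P3·P0 via (42.625,5.52): [(42.8349, 0) (68, 0) (68, 16) (42.2265, 16)]  |A|=407.5087
3. ⊥bis P3·P1 via (30.765,10.02): [(42.8349, 0) (68, 0) (68, 16) (42.2265, 16)]  |A|=407.5087
4. ⊥bis P3·P2 via (58.795,10.63): [(42.6681, 4.3867) (42.8349, 0) (68, 0) (68, 14.1936)]  |A|=234.9714
5. ⊥bis P3·P4 via (46.83,9.945): [(45.6214, 5.5301) (44.1075, 0) (68, 0) (68, 14.1936)]  |A|=224.8796
6. canonical 4-gon: [(45.6214, 5.5301) (44.1075, 0) (68, 0) (68, 14.1936)]
7. shoelace: 224.8796

Area of P3's cell: 224.8796 (4 vertices)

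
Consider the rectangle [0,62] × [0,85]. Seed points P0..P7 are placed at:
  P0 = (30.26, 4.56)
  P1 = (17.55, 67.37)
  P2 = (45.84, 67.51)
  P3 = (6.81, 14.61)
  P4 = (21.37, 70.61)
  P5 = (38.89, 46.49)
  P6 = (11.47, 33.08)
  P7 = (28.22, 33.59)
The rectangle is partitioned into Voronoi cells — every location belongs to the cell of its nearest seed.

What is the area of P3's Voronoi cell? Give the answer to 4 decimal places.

1. box [0,62]×[0,85]: [(0, 0) (62, 0) (62, 85) (0, 85)]
2. ⊥bis P3·P0 via (18.535,9.585): [(0, 0) (14.4271, 0) (50.8557, 85) (0, 85)]  |A|=2774.5214
3. ⊥bis P3·P1 via (12.18,40.99): [(0, 43.4694) (0, 0) (14.4271, 0) (30.4044, 37.2802)]  |A|=929.7531
4. ⊥bis P3·P2 via (26.325,41.06): [(0, 43.4694) (0, 0) (14.4271, 0) (30.4044, 37.2802)]  |A|=929.7531
5. ⊥bis P3·P4 via (14.09,42.61): [(0, 43.4694) (0, 0) (14.4271, 0) (30.4044, 37.2802)]  |A|=929.7531
6. ⊥bis P3·P5 via (22.85,30.55): [(12.5499, 40.9147) (0, 43.4694) (0, 0) (14.4271, 0) (26.1129, 27.2667)]  |A|=832.5614
7. ⊥bis P3·P6 via (9.14,23.845): [(0, 26.151) (0, 0) (14.4271, 0) (23.1333, 20.3145)]  |A|=449.0202
8. ⊥bis P3·P7 via (17.515,24.1): [(20.2191, 21.0497) (0, 26.151) (0, 0) (14.4271, 0) (22.396, 18.5941)]  |A|=446.2423
9. canonical 5-gon: [(20.2191, 21.0497) (0, 26.151) (0, 0) (14.4271, 0) (22.396, 18.5941)]
10. shoelace: 446.2423

Area of P3's cell: 446.2423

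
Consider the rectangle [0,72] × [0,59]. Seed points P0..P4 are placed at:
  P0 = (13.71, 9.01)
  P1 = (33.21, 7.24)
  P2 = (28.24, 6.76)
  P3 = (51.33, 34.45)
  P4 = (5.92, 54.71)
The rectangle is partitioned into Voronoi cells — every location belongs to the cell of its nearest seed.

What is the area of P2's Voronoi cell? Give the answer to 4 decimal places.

Area of P2's cell: 242.5318

1. box [0,72]×[0,59]: [(0, 0) (72, 0) (72, 59) (0, 59)]
2. ⊥bis P2·P0 via (20.975,7.885): [(19.754, 0) (72, 0) (72, 59) (28.8903, 59)]  |A|=2812.9945
3. ⊥bis P2·P1 via (30.725,7): [(26.9272, 46.323) (19.754, 0) (31.4011, 0)]  |A|=269.7636
4. ⊥bis P2·P3 via (39.785,20.605): [(28.5024, 30.0133) (24.8706, 33.0418) (19.754, 0) (31.4011, 0)]  |A|=242.5318
5. ⊥bis P2·P4 via (17.08,30.735): [(28.5024, 30.0133) (24.8706, 33.0418) (19.754, 0) (31.4011, 0)]  |A|=242.5318
6. canonical 4-gon: [(28.5024, 30.0133) (24.8706, 33.0418) (19.754, 0) (31.4011, 0)]
7. shoelace: 242.5318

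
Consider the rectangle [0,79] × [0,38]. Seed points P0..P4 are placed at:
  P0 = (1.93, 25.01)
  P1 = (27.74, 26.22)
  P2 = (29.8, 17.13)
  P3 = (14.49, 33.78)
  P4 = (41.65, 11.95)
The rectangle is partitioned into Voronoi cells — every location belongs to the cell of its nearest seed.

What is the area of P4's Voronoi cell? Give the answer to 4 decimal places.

Area of P4's cell: 1514.3775

1. box [0,79]×[0,38]: [(0, 0) (79, 0) (79, 38) (0, 38)]
2. ⊥bis P4·P0 via (21.79,18.48): [(15.7137, 0) (79, 0) (79, 38) (28.2082, 38)]  |A|=2167.4829
3. ⊥bis P4·P1 via (34.695,19.085): [(15.9957, 0.8574) (15.7137, 0) (79, 0) (79, 38) (54.0995, 38)]  |A|=1686.6474
4. ⊥bis P4·P2 via (35.725,14.54): [(39.9516, 24.209) (29.3691, 0) (79, 0) (79, 38) (54.0995, 38)]  |A|=1514.3775
5. ⊥bis P4·P3 via (28.07,22.865): [(39.9516, 24.209) (29.3691, 0) (79, 0) (79, 38) (54.0995, 38)]  |A|=1514.3775
6. canonical 5-gon: [(39.9516, 24.209) (29.3691, 0) (79, 0) (79, 38) (54.0995, 38)]
7. shoelace: 1514.3775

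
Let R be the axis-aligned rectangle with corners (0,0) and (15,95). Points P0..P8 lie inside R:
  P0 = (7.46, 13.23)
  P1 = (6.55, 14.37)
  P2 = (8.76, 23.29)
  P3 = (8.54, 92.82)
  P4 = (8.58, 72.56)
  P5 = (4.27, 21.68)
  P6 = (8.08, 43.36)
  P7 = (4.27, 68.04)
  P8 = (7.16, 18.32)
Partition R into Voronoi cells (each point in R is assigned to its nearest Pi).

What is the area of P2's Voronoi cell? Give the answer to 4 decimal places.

1. box [0,15]×[0,95]: [(0, 0) (15, 0) (15, 95) (0, 95)]
2. ⊥bis P2·P0 via (8.11,18.26): [(0, 19.308) (15, 17.3696) (15, 95) (0, 95)]  |A|=1149.9176
3. ⊥bis P2·P1 via (7.655,18.83): [(0, 20.7266) (11.9677, 17.7615) (15, 17.3696) (15, 95) (0, 95)]  |A|=1141.429
4. ⊥bis P2·P3 via (8.65,58.055): [(0, 58.0276) (0, 20.7266) (11.9677, 17.7615) (15, 17.3696) (15, 58.0751)]  |A|=587.1994
5. ⊥bis P2·P4 via (8.67,47.925): [(0, 47.8933) (0, 20.7266) (11.9677, 17.7615) (15, 17.3696) (15, 47.9481)]  |A|=435.2399
6. ⊥bis P2·P5 via (6.515,22.485): [(0, 47.8933) (0, 40.6542) (7.8422, 18.7836) (11.9677, 17.7615) (15, 17.3696) (15, 47.9481)]  |A|=357.1017
7. ⊥bis P2·P6 via (8.42,33.325): [(2.6976, 33.1311) (7.8422, 18.7836) (11.9677, 17.7615) (15, 17.3696) (15, 33.5479)]  |A|=147.9685
8. ⊥bis P2·P7 via (6.515,45.665): [(2.6976, 33.1311) (7.8422, 18.7836) (11.9677, 17.7615) (15, 17.3696) (15, 33.5479)]  |A|=147.9685
9. ⊥bis P2·P8 via (7.96,20.805): [(2.6976, 33.1311) (7.0074, 21.1117) (15, 18.5386) (15, 33.5479)]  |A|=134.814
10. canonical 4-gon: [(2.6976, 33.1311) (7.0074, 21.1117) (15, 18.5386) (15, 33.5479)]
11. shoelace: 134.814

Area of P2's cell: 134.8140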